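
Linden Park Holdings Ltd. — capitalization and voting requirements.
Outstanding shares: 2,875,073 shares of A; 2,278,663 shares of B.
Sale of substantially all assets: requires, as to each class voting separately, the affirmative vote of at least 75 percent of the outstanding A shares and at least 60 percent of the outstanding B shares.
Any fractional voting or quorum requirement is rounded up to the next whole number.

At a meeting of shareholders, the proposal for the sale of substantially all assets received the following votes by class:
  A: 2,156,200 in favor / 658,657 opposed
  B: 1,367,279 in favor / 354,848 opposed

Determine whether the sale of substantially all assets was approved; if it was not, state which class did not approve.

A: 3/4 of 2875073 = 2156304.75, rounded up to 2156305; 2,156,305 required, 2,156,200 in favor — not approved.
B: 3/5 of 2278663 = 1367197.80, rounded up to 1367198; 1,367,198 required, 1,367,279 in favor — approved.

Not approved — the A shares did not give the required vote.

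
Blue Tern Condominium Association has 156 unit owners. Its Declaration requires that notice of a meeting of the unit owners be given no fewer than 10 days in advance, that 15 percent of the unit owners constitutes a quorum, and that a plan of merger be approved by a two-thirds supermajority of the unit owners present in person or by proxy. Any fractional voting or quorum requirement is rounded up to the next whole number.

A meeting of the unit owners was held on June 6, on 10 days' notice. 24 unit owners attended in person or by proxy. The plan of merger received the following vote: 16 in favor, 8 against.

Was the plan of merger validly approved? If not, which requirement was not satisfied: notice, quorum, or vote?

Valid — all requirements satisfied.

Notice: 10 days given; 10 required. Satisfied.
Quorum: 15% of 156 = 23.40, rounded up to 24; 24 present. Satisfied.
Vote: requires two-thirds of those present (24); 2/3 of 24 = 16, so 16 needed; 16 in favor. Satisfied.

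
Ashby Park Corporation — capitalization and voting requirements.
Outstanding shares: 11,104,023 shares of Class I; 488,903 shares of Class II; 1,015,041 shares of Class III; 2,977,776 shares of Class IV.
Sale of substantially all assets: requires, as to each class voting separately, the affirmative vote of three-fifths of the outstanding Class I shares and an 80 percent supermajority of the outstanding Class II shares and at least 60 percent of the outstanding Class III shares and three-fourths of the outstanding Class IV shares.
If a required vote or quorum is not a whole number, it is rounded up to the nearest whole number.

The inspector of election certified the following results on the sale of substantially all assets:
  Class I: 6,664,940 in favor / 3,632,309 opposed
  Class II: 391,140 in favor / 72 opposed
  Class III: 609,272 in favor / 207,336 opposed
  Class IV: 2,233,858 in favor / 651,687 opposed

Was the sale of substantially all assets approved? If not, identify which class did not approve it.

Approved — every class gave the required vote.

Class I: 3/5 of 11104023 = 6662413.80, rounded up to 6662414; 6,662,414 required, 6,664,940 in favor — approved.
Class II: 4/5 of 488903 = 391122.40, rounded up to 391123; 391,123 required, 391,140 in favor — approved.
Class III: 3/5 of 1015041 = 609024.60, rounded up to 609025; 609,025 required, 609,272 in favor — approved.
Class IV: 3/4 of 2977776 = 2233332; 2,233,332 required, 2,233,858 in favor — approved.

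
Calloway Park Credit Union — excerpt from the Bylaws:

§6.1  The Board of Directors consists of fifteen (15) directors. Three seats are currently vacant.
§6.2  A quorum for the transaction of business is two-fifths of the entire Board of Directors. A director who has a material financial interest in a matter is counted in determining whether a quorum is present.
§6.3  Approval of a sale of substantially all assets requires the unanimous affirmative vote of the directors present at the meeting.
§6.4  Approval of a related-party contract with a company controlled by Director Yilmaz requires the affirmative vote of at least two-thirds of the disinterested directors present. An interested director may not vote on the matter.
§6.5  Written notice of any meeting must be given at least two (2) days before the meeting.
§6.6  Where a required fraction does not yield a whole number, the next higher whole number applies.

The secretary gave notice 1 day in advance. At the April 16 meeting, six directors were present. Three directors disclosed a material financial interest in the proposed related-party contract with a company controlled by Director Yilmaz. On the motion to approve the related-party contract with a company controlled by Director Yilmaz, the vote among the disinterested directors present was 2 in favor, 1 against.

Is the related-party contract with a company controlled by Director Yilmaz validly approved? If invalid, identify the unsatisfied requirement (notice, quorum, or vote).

Notice: 1 day given; 2 required (1 < 2). Not satisfied.
Quorum: 6 present (interested directors count toward quorum); quorum is 6. Satisfied.
Vote: the related-party contract with a company controlled by Director Yilmaz requires two-thirds of the disinterested directors present (6 − 3 = 3). 2/3 of 3 = 2, so 2 affirmative votes are needed; 2 voted in favor. Satisfied.

Invalid — notice requirement not satisfied.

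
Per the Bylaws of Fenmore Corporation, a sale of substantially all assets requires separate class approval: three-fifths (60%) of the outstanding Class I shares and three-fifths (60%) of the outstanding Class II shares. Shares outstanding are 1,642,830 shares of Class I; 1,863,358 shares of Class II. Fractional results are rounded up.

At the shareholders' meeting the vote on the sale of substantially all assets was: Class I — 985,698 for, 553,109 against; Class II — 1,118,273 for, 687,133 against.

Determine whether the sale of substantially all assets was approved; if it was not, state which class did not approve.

Approved — every class gave the required vote.

Class I: 3/5 of 1642830 = 985698; 985,698 required, 985,698 in favor — approved.
Class II: 3/5 of 1863358 = 1118014.80, rounded up to 1118015; 1,118,015 required, 1,118,273 in favor — approved.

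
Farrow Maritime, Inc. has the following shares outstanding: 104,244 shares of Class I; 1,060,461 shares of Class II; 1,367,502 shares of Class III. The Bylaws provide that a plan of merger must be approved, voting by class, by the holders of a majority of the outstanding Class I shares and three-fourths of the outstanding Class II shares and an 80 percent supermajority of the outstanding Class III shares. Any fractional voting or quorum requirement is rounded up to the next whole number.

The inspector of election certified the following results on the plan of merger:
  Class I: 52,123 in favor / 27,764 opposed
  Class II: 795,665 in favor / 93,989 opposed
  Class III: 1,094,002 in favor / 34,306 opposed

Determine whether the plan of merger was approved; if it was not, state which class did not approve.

Approved — every class gave the required vote.

Class I: a majority of 104244 is 52123; 52,123 required, 52,123 in favor — approved.
Class II: 3/4 of 1060461 = 795345.75, rounded up to 795346; 795,346 required, 795,665 in favor — approved.
Class III: 4/5 of 1367502 = 1094001.60, rounded up to 1094002; 1,094,002 required, 1,094,002 in favor — approved.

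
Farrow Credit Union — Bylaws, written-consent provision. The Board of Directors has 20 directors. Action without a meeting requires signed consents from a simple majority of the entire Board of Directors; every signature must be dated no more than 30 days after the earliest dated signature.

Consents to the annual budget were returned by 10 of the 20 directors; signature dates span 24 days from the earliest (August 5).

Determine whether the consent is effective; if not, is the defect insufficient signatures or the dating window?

Not effective — insufficient signatures.

Signatures required: a simple majority of 20 — a majority of 20 is 11, so 11 needed; 10 signed. Insufficient.
Dating window: the latest signature is 24 days after the earliest; the limit is 30 days. Within the window.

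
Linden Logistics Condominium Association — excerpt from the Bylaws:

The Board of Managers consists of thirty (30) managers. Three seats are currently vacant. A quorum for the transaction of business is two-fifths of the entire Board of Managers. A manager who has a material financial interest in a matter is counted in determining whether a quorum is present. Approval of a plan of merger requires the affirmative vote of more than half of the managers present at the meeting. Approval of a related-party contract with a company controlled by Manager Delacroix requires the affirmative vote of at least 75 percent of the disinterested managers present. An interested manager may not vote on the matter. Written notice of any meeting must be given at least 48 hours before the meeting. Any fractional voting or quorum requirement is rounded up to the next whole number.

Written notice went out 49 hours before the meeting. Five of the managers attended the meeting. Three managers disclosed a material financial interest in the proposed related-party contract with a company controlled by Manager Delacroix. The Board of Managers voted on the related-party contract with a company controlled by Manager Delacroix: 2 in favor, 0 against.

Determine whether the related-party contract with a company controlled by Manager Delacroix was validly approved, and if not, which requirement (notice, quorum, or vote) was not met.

Notice: 49 hours given; 48 required (49 ≥ 48). Satisfied.
Quorum: 5 present (interested managers count toward quorum); quorum is 12. Not satisfied.
Vote: the related-party contract with a company controlled by Manager Delacroix requires three-fourths of the disinterested managers present (5 − 3 = 2). 3/4 of 2 = 1.50, rounded up to 2, so 2 affirmative votes are needed; 2 voted in favor. Satisfied. (Moot — without a quorum no business can be validly transacted.)

Invalid — quorum requirement not satisfied.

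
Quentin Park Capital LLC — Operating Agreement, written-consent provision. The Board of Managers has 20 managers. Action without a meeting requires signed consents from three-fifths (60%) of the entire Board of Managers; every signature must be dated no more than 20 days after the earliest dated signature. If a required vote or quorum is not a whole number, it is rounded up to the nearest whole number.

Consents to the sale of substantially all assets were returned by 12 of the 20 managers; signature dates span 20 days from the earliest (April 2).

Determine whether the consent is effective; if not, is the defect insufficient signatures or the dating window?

Effective — both the signature and dating-window requirements are satisfied.

Signatures required: three-fifths (60%) of 20 — 3/5 of 20 = 12, so 12 needed; 12 signed. Sufficient.
Dating window: the latest signature is 20 days after the earliest; the limit is 20 days. Within the window.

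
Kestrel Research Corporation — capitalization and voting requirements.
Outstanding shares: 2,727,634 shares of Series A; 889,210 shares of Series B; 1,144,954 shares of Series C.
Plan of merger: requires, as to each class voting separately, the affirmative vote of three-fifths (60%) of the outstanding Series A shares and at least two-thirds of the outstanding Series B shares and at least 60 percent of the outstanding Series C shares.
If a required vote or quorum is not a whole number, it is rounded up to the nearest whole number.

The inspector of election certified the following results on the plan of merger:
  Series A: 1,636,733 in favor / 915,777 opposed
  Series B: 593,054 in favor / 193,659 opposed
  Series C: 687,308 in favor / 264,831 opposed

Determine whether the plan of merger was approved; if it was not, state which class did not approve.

Series A: 3/5 of 2727634 = 1636580.40, rounded up to 1636581; 1,636,581 required, 1,636,733 in favor — approved.
Series B: 2/3 of 889210 = 592806.67, rounded up to 592807; 592,807 required, 593,054 in favor — approved.
Series C: 3/5 of 1144954 = 686972.40, rounded up to 686973; 686,973 required, 687,308 in favor — approved.

Approved — every class gave the required vote.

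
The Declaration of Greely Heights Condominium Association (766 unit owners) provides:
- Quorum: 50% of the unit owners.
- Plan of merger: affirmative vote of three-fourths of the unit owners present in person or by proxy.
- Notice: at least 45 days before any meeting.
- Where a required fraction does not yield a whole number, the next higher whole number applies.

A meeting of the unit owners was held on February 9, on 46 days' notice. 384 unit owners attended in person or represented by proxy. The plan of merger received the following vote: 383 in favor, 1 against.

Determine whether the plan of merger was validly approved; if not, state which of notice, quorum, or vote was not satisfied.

Notice: 46 days given; 45 required. Satisfied.
Quorum: 50% of 766 = 383; 384 present. Satisfied.
Vote: requires three-fourths of those present (384); 3/4 of 384 = 288, so 288 needed; 383 in favor. Satisfied.

Valid — all requirements satisfied.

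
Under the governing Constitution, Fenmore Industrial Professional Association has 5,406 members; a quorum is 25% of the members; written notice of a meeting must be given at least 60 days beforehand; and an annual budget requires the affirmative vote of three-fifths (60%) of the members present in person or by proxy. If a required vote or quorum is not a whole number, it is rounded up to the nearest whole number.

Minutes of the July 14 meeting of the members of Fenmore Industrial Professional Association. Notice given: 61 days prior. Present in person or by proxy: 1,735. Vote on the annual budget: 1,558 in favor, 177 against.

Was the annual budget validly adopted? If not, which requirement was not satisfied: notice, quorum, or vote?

Notice: 61 days given; 60 required. Satisfied.
Quorum: 25% of 5,406 = 1,351.50, rounded up to 1,352; 1,735 present. Satisfied.
Vote: requires three-fifths of those present (1,735); 3/5 of 1735 = 1041, so 1,041 needed; 1,558 in favor. Satisfied.

Valid — all requirements satisfied.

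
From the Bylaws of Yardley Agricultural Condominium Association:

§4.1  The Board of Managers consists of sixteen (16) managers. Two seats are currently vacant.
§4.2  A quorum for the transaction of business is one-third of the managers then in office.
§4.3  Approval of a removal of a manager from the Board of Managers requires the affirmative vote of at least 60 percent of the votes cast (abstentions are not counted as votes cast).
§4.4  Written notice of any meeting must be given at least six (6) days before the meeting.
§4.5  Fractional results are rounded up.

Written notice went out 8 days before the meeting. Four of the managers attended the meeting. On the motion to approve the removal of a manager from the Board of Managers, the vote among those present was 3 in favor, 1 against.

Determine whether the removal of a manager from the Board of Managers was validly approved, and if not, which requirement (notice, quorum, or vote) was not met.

Invalid — quorum requirement not satisfied.

Notice: 8 days given; 6 required (8 ≥ 6). Satisfied.
Quorum: 4 present; quorum is 5. Not satisfied.
Vote: the removal of a manager from the Board of Managers requires three-fifths of the votes cast (4). 3/5 of 4 = 2.40, rounded up to 3, so 3 affirmative votes are needed; 3 voted in favor. Satisfied. (Moot — without a quorum no business can be validly transacted.)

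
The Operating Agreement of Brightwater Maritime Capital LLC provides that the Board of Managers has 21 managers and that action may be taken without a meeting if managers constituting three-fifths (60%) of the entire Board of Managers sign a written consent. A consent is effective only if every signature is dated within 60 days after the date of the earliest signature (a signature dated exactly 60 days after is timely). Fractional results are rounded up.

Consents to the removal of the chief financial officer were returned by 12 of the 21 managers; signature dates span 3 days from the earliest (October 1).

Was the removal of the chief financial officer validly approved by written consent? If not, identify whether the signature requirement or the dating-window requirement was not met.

Signatures required: three-fifths (60%) of 21 — 3/5 of 21 = 12.60, rounded up to 13, so 13 needed; 12 signed. Insufficient.
Dating window: the latest signature is 3 days after the earliest; the limit is 60 days. Within the window.

Not effective — insufficient signatures.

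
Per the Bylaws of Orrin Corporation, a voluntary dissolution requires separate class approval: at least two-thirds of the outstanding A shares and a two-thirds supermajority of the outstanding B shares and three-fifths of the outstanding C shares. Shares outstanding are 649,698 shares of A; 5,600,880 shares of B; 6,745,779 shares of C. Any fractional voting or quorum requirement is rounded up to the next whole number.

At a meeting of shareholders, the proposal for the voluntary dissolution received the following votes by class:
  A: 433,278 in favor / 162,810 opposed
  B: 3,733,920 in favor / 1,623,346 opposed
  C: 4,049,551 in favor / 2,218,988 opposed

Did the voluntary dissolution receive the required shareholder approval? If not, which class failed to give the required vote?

A: 2/3 of 649698 = 433132; 433,132 required, 433,278 in favor — approved.
B: 2/3 of 5600880 = 3733920; 3,733,920 required, 3,733,920 in favor — approved.
C: 3/5 of 6745779 = 4047467.40, rounded up to 4047468; 4,047,468 required, 4,049,551 in favor — approved.

Approved — every class gave the required vote.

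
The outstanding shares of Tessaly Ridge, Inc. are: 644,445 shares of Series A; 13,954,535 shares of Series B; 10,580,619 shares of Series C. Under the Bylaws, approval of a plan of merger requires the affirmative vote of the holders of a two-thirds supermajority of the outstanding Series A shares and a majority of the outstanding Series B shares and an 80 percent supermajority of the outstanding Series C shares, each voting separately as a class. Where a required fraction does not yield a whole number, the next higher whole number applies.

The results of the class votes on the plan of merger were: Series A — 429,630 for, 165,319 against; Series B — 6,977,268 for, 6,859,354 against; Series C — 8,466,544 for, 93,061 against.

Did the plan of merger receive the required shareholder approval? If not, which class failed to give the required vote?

Approved — every class gave the required vote.

Series A: 2/3 of 644445 = 429630; 429,630 required, 429,630 in favor — approved.
Series B: a majority of 13954535 is 6977268; 6,977,268 required, 6,977,268 in favor — approved.
Series C: 4/5 of 10580619 = 8464495.20, rounded up to 8464496; 8,464,496 required, 8,466,544 in favor — approved.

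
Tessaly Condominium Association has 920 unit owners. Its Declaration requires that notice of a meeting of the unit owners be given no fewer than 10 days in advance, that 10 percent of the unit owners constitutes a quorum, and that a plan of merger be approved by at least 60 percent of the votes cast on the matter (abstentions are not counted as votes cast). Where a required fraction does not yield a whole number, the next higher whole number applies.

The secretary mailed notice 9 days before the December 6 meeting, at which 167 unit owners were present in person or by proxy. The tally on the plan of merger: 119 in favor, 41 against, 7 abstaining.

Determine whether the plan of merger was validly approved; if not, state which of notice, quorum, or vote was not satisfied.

Invalid — notice requirement not satisfied.

Notice: 9 days given; 10 required. Not satisfied.
Quorum: 10% of 920 = 92; 167 present. Satisfied.
Vote: requires three-fifths of the votes cast (167 − 7 abstaining = 160); 3/5 of 160 = 96, so 96 needed; 119 in favor. Satisfied.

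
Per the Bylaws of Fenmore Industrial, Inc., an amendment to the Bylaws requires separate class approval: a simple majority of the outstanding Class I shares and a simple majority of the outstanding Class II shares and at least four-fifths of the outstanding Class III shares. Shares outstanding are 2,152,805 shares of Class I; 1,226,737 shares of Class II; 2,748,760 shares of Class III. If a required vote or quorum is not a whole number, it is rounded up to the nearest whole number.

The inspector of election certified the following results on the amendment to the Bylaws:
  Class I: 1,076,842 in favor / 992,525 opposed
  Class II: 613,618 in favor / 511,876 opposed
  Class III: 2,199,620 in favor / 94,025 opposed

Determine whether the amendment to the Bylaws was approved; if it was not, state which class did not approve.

Approved — every class gave the required vote.

Class I: a majority of 2152805 is 1076403; 1,076,403 required, 1,076,842 in favor — approved.
Class II: a majority of 1226737 is 613369; 613,369 required, 613,618 in favor — approved.
Class III: 4/5 of 2748760 = 2199008; 2,199,008 required, 2,199,620 in favor — approved.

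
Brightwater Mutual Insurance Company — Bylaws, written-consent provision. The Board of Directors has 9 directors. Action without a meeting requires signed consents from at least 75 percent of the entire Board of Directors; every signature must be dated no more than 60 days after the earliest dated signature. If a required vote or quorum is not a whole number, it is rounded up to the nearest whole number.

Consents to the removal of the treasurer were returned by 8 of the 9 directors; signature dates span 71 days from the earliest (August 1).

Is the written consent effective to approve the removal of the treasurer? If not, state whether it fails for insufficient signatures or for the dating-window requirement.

Signatures required: at least 75 percent of 9 — 3/4 of 9 = 6.75, rounded up to 7, so 7 needed; 8 signed. Sufficient.
Dating window: the latest signature is 71 days after the earliest; the limit is 60 days. Outside the window.

Not effective — dating-window requirement not satisfied.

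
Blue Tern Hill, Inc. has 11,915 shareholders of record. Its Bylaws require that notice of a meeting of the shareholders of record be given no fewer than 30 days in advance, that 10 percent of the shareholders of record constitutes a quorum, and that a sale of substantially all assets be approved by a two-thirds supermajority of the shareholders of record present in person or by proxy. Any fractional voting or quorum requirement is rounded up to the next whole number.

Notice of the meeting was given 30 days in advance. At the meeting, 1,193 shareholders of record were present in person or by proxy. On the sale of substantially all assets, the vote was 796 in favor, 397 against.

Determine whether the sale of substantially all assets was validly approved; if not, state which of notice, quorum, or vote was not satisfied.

Valid — all requirements satisfied.

Notice: 30 days given; 30 required. Satisfied.
Quorum: 10% of 11,915 = 1,191.50, rounded up to 1,192; 1,193 present. Satisfied.
Vote: requires two-thirds of those present (1,193); 2/3 of 1193 = 795.33, rounded up to 796, so 796 needed; 796 in favor. Satisfied.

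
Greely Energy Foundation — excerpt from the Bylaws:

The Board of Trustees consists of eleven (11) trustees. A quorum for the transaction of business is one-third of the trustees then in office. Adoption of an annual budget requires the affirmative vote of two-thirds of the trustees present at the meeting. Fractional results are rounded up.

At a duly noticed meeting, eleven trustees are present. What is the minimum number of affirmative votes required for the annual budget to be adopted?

The annual budget requires two-thirds of the trustees present (11).
2/3 of 11 = 7.33, rounded up to 8.

8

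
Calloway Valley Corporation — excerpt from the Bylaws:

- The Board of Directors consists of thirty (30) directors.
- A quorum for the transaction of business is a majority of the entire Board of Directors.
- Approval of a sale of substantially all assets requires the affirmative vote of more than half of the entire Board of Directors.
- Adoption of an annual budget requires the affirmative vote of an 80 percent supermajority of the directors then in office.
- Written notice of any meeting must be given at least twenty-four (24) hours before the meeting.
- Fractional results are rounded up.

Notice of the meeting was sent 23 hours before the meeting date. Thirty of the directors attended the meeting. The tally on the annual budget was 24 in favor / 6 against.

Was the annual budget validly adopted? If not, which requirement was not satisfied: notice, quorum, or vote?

Invalid — notice requirement not satisfied.

Notice: 23 hours given; 24 required (23 < 24). Not satisfied.
Quorum: 30 present; quorum is 16. Satisfied.
Vote: the annual budget requires four-fifths of the directors then in office (30). 4/5 of 30 = 24, so 24 affirmative votes are needed; 24 voted in favor. Satisfied.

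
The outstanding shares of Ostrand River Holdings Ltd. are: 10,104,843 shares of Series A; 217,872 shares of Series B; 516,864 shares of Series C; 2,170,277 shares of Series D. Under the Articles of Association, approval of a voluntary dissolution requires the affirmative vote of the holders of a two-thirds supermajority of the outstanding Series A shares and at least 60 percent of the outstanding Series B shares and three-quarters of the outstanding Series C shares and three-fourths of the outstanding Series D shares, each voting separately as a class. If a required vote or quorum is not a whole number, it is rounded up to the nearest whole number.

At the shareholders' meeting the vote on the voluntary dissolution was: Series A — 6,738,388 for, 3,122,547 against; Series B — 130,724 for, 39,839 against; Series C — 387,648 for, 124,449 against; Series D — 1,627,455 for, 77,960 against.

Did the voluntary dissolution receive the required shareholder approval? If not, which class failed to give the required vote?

Not approved — the Series D shares did not give the required vote.

Series A: 2/3 of 10104843 = 6736562; 6,736,562 required, 6,738,388 in favor — approved.
Series B: 3/5 of 217872 = 130723.20, rounded up to 130724; 130,724 required, 130,724 in favor — approved.
Series C: 3/4 of 516864 = 387648; 387,648 required, 387,648 in favor — approved.
Series D: 3/4 of 2170277 = 1627707.75, rounded up to 1627708; 1,627,708 required, 1,627,455 in favor — not approved.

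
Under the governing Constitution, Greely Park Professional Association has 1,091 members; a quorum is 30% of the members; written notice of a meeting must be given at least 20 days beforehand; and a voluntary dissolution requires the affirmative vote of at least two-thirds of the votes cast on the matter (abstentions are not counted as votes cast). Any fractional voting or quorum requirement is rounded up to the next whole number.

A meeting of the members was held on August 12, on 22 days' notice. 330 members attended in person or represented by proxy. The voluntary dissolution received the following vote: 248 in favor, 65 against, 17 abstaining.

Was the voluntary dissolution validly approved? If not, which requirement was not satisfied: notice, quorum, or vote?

Notice: 22 days given; 20 required. Satisfied.
Quorum: 30% of 1,091 = 327.30, rounded up to 328; 330 present. Satisfied.
Vote: requires two-thirds of the votes cast (330 − 17 abstaining = 313); 2/3 of 313 = 208.67, rounded up to 209, so 209 needed; 248 in favor. Satisfied.

Valid — all requirements satisfied.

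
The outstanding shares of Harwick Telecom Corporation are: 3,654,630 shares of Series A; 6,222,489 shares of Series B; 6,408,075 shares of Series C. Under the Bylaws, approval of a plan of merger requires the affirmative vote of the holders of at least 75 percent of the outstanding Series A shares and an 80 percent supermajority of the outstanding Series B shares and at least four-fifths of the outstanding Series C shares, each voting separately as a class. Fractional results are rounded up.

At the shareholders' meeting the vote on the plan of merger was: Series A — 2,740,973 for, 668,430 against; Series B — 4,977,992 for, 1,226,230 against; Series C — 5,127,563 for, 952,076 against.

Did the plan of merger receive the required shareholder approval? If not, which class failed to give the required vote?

Approved — every class gave the required vote.

Series A: 3/4 of 3654630 = 2740972.50, rounded up to 2740973; 2,740,973 required, 2,740,973 in favor — approved.
Series B: 4/5 of 6222489 = 4977991.20, rounded up to 4977992; 4,977,992 required, 4,977,992 in favor — approved.
Series C: 4/5 of 6408075 = 5126460; 5,126,460 required, 5,127,563 in favor — approved.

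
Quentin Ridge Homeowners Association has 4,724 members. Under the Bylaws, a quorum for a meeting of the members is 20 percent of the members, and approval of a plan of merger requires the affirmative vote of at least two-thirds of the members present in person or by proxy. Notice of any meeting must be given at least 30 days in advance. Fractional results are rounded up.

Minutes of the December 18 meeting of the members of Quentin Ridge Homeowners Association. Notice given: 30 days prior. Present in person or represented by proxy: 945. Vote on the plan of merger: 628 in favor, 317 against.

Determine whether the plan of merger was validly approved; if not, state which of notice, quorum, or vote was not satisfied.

Invalid — vote requirement not satisfied.

Notice: 30 days given; 30 required. Satisfied.
Quorum: 20% of 4,724 = 944.80, rounded up to 945; 945 present. Satisfied.
Vote: requires two-thirds of those present (945); 2/3 of 945 = 630, so 630 needed; 628 in favor. Not satisfied.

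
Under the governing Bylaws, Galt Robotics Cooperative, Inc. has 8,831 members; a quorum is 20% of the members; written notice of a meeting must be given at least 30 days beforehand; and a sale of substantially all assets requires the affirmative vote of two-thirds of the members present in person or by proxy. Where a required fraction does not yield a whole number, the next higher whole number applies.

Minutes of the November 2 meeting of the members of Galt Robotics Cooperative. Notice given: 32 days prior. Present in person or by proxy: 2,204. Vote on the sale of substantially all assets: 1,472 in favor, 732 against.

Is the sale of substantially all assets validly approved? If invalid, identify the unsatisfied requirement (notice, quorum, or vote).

Valid — all requirements satisfied.

Notice: 32 days given; 30 required. Satisfied.
Quorum: 20% of 8,831 = 1,766.20, rounded up to 1,767; 2,204 present. Satisfied.
Vote: requires two-thirds of those present (2,204); 2/3 of 2204 = 1469.33, rounded up to 1470, so 1,470 needed; 1,472 in favor. Satisfied.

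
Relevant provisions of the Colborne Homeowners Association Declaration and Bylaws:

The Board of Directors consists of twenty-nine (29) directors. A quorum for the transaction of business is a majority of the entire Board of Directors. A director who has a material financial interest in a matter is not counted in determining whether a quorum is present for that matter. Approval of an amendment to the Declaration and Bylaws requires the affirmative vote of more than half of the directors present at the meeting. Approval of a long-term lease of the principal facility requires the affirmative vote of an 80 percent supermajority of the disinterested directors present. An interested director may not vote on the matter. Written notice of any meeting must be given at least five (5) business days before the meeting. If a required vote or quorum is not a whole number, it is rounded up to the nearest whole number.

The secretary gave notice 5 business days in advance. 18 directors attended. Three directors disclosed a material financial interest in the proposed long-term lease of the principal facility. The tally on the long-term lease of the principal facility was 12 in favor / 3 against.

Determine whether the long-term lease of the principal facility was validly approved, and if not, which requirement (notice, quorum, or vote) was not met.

Valid — all requirements satisfied.

Notice: 5 business days given; 5 required (5 ≥ 5). Satisfied.
Quorum: 18 present, but the 3 interested directors do not count, leaving 15. Quorum is 15. Satisfied.
Vote: the long-term lease of the principal facility requires four-fifths of the disinterested directors present (18 − 3 = 15). 4/5 of 15 = 12, so 12 affirmative votes are needed; 12 voted in favor. Satisfied.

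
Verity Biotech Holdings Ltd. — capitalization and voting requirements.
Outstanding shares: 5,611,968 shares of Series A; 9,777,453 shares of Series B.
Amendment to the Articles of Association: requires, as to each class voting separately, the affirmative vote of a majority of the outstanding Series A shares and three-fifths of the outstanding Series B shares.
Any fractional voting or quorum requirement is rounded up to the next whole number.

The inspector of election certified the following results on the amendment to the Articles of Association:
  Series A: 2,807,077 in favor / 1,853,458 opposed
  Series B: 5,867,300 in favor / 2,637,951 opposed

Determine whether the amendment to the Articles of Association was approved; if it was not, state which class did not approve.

Approved — every class gave the required vote.

Series A: a majority of 5611968 is 2805985; 2,805,985 required, 2,807,077 in favor — approved.
Series B: 3/5 of 9777453 = 5866471.80, rounded up to 5866472; 5,866,472 required, 5,867,300 in favor — approved.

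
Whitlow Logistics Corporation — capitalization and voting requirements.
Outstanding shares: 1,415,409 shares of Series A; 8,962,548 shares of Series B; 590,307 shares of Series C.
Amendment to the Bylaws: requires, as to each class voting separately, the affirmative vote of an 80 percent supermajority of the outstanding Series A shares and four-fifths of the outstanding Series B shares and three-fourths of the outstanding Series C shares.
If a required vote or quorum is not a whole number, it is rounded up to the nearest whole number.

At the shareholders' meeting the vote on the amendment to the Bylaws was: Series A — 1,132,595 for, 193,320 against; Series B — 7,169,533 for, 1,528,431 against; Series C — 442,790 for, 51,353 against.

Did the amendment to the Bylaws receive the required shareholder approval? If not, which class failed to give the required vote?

Series A: 4/5 of 1415409 = 1132327.20, rounded up to 1132328; 1,132,328 required, 1,132,595 in favor — approved.
Series B: 4/5 of 8962548 = 7170038.40, rounded up to 7170039; 7,170,039 required, 7,169,533 in favor — not approved.
Series C: 3/4 of 590307 = 442730.25, rounded up to 442731; 442,731 required, 442,790 in favor — approved.

Not approved — the Series B shares did not give the required vote.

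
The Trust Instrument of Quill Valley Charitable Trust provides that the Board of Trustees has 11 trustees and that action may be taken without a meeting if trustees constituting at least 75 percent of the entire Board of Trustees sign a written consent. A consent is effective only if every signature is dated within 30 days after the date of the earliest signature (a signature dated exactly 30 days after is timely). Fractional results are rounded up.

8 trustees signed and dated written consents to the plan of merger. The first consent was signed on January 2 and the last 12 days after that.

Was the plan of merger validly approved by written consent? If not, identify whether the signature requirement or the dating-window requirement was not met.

Not effective — insufficient signatures.

Signatures required: at least 75 percent of 11 — 3/4 of 11 = 8.25, rounded up to 9, so 9 needed; 8 signed. Insufficient.
Dating window: the latest signature is 12 days after the earliest; the limit is 30 days. Within the window.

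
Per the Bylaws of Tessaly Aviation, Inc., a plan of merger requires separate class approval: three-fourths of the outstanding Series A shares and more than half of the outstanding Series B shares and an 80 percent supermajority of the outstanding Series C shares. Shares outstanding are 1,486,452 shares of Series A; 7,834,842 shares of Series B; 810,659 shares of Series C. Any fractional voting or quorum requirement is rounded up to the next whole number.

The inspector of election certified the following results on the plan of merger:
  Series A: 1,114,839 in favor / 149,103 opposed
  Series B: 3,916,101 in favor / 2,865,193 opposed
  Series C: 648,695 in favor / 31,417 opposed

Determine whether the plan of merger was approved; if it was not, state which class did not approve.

Series A: 3/4 of 1486452 = 1114839; 1,114,839 required, 1,114,839 in favor — approved.
Series B: a majority of 7834842 is 3917422; 3,917,422 required, 3,916,101 in favor — not approved.
Series C: 4/5 of 810659 = 648527.20, rounded up to 648528; 648,528 required, 648,695 in favor — approved.

Not approved — the Series B shares did not give the required vote.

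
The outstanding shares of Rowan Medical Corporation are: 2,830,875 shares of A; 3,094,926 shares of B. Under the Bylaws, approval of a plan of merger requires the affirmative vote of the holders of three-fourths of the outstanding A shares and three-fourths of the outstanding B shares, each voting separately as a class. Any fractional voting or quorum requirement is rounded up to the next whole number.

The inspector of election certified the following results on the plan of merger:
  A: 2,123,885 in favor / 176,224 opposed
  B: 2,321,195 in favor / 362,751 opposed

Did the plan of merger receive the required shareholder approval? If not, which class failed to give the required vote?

A: 3/4 of 2830875 = 2123156.25, rounded up to 2123157; 2,123,157 required, 2,123,885 in favor — approved.
B: 3/4 of 3094926 = 2321194.50, rounded up to 2321195; 2,321,195 required, 2,321,195 in favor — approved.

Approved — every class gave the required vote.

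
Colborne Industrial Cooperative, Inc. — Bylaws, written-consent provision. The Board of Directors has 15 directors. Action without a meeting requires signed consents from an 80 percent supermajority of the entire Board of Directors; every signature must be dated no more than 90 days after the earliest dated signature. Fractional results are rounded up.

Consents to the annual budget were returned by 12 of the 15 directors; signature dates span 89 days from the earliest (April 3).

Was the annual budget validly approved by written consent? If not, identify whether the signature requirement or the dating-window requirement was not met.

Effective — both the signature and dating-window requirements are satisfied.

Signatures required: an 80 percent supermajority of 15 — 4/5 of 15 = 12, so 12 needed; 12 signed. Sufficient.
Dating window: the latest signature is 89 days after the earliest; the limit is 90 days. Within the window.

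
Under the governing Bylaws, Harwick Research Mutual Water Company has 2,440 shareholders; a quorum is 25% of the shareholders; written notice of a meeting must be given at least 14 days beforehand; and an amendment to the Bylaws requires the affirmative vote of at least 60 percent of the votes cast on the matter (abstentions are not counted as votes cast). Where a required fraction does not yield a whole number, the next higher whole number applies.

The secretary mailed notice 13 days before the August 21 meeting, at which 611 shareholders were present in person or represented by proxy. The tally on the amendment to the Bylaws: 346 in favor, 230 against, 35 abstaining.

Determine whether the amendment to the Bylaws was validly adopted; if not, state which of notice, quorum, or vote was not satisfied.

Notice: 13 days given; 14 required. Not satisfied.
Quorum: 25% of 2,440 = 610; 611 present. Satisfied.
Vote: requires three-fifths of the votes cast (611 − 35 abstaining = 576); 3/5 of 576 = 345.60, rounded up to 346, so 346 needed; 346 in favor. Satisfied.

Invalid — notice requirement not satisfied.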